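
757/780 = 757/780 = 0.97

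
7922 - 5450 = 2472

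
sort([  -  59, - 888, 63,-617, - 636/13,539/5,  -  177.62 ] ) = [ - 888, - 617, - 177.62, - 59,-636/13 , 63,539/5] 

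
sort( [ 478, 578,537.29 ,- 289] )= [-289,478, 537.29,578]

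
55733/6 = 9288 + 5/6 = 9288.83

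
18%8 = 2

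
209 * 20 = 4180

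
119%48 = 23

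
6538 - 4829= 1709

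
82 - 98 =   -  16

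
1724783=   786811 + 937972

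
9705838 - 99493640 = -89787802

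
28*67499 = 1889972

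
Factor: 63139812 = 2^2*3^1*19^1 *276929^1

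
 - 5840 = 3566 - 9406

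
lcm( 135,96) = 4320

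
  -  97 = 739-836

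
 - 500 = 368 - 868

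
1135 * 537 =609495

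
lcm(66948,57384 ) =401688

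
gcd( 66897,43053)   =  3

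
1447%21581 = 1447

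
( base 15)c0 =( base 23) 7j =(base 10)180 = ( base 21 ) 8C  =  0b10110100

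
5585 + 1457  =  7042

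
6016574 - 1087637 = 4928937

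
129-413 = - 284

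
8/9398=4/4699 = 0.00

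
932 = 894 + 38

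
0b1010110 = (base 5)321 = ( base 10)86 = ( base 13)68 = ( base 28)32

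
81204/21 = 27068/7= 3866.86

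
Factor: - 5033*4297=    - 7^1*719^1*4297^1=- 21626801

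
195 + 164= 359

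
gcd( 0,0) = 0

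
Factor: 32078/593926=41^(  -  1 )*43^1*373^1*7243^(  -  1 )=16039/296963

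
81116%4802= 4284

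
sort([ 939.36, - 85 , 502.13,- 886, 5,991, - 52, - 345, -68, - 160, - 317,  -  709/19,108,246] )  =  [ - 886, - 345,-317, - 160 ,-85, - 68,-52, - 709/19,5,108,  246, 502.13, 939.36,991]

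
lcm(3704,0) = 0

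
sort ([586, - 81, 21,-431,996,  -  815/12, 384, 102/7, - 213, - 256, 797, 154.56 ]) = [ - 431, - 256, - 213, - 81, - 815/12, 102/7,  21,154.56, 384,586,797,996]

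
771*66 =50886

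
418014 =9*46446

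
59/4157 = 59/4157 = 0.01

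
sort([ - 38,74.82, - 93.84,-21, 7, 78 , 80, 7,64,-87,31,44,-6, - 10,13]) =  [-93.84, - 87, - 38,-21, - 10, - 6,7,7, 13, 31,44,64,74.82,78,80]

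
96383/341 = 282  +  221/341 = 282.65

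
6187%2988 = 211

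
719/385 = 719/385 =1.87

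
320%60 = 20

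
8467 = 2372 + 6095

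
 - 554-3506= - 4060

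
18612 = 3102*6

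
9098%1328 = 1130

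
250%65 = 55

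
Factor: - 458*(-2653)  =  2^1*7^1 * 229^1  *379^1 = 1215074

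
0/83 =0 = 0.00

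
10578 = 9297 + 1281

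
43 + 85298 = 85341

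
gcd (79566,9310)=2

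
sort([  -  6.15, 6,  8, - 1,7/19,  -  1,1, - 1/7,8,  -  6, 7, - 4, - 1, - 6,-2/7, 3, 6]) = [  -  6.15, - 6, - 6,-4, - 1,  -  1, - 1, - 2/7, - 1/7, 7/19, 1 , 3,6  ,  6, 7, 8 , 8]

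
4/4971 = 4/4971= 0.00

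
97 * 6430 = 623710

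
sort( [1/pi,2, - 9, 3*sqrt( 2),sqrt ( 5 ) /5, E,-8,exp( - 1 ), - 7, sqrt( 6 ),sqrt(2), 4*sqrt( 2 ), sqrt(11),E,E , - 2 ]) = [ - 9, - 8,  -  7, - 2, 1/pi , exp( - 1),sqrt (5) /5, sqrt (2),2,sqrt( 6 ),E,E , E , sqrt(11 ),3  *sqrt(2 ),  4*sqrt (2)]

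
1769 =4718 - 2949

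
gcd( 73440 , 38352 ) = 816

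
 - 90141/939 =  -  96+1/313= - 96.00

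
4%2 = 0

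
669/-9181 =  - 1 + 8512/9181 =- 0.07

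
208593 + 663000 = 871593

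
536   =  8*67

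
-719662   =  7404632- 8124294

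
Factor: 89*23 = 2047 = 23^1*89^1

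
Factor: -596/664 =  - 2^( - 1 )*83^( - 1 ) * 149^1  =  - 149/166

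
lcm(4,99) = 396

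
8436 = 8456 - 20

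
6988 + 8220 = 15208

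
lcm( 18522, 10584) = 74088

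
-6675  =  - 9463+2788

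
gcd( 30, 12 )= 6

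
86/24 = 3+7/12= 3.58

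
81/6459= 27/2153 = 0.01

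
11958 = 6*1993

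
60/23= 60/23 = 2.61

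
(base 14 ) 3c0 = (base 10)756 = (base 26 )132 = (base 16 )2f4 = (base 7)2130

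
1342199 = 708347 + 633852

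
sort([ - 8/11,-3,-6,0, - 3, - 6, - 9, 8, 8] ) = [ - 9, -6, - 6,-3, - 3,  -  8/11,  0, 8, 8 ] 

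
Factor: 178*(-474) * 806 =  - 68003832 = -2^3*3^1*13^1*31^1 * 79^1 * 89^1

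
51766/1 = 51766 = 51766.00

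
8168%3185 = 1798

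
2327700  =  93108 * 25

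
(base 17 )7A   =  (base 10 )129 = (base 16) 81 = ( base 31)45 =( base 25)54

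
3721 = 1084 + 2637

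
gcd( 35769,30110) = 1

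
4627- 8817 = -4190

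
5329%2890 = 2439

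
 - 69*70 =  - 4830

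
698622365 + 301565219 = 1000187584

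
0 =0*649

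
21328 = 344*62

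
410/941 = 410/941 = 0.44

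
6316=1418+4898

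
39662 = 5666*7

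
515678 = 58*8891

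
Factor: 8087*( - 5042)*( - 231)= 9418945074  =  2^1*3^1*7^1*11^1*2521^1*8087^1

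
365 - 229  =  136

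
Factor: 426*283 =120558 = 2^1*3^1*71^1*283^1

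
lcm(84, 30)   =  420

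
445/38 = 445/38=11.71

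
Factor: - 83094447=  - 3^1*43^1*644143^1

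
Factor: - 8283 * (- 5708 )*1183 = 55931487612 = 2^2*3^1*7^1*11^1*13^2*251^1*1427^1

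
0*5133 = 0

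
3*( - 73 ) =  - 219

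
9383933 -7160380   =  2223553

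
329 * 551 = 181279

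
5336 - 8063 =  - 2727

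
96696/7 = 13813  +  5/7 = 13813.71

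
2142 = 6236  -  4094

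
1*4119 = 4119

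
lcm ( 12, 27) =108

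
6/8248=3/4124 = 0.00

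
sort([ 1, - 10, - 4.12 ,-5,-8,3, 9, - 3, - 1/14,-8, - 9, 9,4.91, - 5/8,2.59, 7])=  [ -10, - 9, - 8, - 8, - 5, - 4.12 , - 3, - 5/8 ,-1/14, 1, 2.59,3,4.91,7, 9, 9]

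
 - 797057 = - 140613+-656444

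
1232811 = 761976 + 470835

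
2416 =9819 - 7403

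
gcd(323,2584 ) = 323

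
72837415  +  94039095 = 166876510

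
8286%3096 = 2094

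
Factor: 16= 2^4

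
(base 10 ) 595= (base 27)M1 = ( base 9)731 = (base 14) 307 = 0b1001010011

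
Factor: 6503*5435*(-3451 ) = - 121971471055 = -5^1*7^2*17^1 * 29^1*929^1*1087^1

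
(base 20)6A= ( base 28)4i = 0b10000010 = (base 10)130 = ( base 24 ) 5a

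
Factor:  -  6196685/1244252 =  - 2^(-2 )*5^1*11^1*61^1*197^(-1 )*1579^( - 1 )*1847^1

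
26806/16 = 1675  +  3/8 = 1675.38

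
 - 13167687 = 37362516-50530203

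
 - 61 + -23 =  - 84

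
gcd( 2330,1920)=10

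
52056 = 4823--47233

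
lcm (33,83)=2739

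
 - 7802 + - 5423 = -13225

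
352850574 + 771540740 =1124391314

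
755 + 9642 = 10397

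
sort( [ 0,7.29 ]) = [ 0, 7.29]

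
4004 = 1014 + 2990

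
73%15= 13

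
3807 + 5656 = 9463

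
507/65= 39/5 = 7.80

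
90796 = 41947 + 48849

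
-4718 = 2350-7068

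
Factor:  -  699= -3^1*233^1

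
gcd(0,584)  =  584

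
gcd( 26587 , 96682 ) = 1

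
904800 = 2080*435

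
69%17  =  1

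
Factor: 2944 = 2^7*23^1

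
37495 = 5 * 7499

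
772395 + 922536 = 1694931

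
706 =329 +377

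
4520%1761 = 998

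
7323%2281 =480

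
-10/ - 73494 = 5/36747 = 0.00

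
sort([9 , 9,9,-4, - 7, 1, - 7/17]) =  [-7, - 4, - 7/17, 1,9,  9, 9 ]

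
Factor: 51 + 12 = 63 =3^2*7^1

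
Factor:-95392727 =-2777^1*34351^1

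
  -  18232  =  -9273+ - 8959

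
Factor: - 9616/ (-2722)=2^3*601^1*1361^(-1 ) = 4808/1361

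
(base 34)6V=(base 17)de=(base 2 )11101011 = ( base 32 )7b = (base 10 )235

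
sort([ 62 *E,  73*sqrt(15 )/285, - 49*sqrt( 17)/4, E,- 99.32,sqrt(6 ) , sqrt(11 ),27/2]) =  [ - 99.32, - 49*sqrt(17 )/4, 73*sqrt( 15 ) /285,sqrt( 6 ) , E,sqrt(11 ), 27/2, 62 * E]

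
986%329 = 328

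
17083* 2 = 34166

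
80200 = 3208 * 25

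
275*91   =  25025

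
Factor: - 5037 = - 3^1*23^1*73^1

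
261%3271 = 261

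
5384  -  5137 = 247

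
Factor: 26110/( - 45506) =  - 5^1*7^1*61^( - 1) = - 35/61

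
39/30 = 13/10 = 1.30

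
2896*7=20272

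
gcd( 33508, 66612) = 4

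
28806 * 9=259254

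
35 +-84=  - 49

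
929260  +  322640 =1251900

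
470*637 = 299390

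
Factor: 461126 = 2^1 * 230563^1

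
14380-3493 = 10887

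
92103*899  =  82800597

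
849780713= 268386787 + 581393926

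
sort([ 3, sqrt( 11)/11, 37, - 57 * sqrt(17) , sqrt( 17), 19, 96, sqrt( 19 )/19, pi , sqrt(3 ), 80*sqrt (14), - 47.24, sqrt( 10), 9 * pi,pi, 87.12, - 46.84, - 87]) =[ - 57 *sqrt (17 ),- 87, - 47.24,-46.84,sqrt(19)/19,sqrt(11)/11, sqrt(3 ),3, pi, pi,sqrt(10 ),sqrt(17), 19,  9*pi,37,87.12,96, 80*sqrt( 14) ] 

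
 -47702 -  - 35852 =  - 11850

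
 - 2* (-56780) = 113560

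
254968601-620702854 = -365734253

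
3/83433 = 1/27811 = 0.00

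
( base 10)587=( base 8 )1113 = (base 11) 494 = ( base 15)292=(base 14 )2dd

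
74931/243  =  24977/81 = 308.36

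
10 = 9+1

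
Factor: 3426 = 2^1*3^1*571^1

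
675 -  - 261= 936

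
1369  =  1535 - 166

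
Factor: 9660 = 2^2* 3^1 *5^1*7^1*23^1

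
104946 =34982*3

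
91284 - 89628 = 1656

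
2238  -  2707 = - 469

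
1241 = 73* 17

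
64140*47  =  3014580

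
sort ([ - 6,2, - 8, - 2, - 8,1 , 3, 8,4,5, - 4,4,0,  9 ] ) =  [ - 8, - 8,-6, - 4, - 2,0,1,2,3,4,  4, 5,8,9]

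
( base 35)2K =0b1011010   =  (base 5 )330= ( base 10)90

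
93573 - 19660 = 73913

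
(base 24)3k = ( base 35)2m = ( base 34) 2O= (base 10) 92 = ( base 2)1011100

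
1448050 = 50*28961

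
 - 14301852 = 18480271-32782123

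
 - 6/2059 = - 6/2059 = - 0.00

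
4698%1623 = 1452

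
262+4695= 4957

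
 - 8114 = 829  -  8943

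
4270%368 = 222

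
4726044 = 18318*258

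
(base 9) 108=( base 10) 89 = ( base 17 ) 54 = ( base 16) 59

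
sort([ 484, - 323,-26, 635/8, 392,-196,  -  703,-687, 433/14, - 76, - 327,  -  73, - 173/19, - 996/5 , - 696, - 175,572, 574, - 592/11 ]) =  [ - 703, - 696, - 687, - 327, - 323,-996/5, - 196, - 175 , - 76, - 73, - 592/11, - 26, - 173/19, 433/14,635/8,  392, 484,572, 574]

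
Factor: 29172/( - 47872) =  - 2^( - 6)*3^1*13^1 = - 39/64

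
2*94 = 188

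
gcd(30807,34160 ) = 7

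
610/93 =6 + 52/93 = 6.56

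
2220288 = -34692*( - 64) 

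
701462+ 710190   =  1411652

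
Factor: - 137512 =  - 2^3 * 17189^1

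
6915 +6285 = 13200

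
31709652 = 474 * 66898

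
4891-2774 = 2117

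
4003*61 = 244183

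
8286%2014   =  230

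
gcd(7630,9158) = 2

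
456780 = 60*7613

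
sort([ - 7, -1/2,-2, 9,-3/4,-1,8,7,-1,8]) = [ -7, - 2,-1,  -  1, - 3/4,-1/2 , 7,8,8 , 9 ] 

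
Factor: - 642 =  - 2^1*3^1 * 107^1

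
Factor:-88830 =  - 2^1*3^3*  5^1*7^1*47^1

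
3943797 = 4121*957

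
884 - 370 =514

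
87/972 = 29/324 = 0.09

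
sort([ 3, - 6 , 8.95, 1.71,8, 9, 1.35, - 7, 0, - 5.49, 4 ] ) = [- 7,  -  6,- 5.49,0,1.35, 1.71, 3,4, 8, 8.95, 9] 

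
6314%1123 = 699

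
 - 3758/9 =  - 3758/9=- 417.56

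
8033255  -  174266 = 7858989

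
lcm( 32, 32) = 32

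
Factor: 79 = 79^1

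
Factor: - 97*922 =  - 2^1*97^1*461^1 = - 89434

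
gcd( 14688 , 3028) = 4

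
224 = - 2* (-112 ) 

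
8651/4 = 2162 + 3/4 = 2162.75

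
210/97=2 + 16/97  =  2.16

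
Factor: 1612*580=934960  =  2^4*5^1*13^1*29^1*31^1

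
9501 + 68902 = 78403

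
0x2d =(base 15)30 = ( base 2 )101101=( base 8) 55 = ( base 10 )45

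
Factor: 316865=5^1 * 127^1* 499^1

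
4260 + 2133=6393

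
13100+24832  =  37932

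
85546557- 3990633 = 81555924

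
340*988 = 335920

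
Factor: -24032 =-2^5*751^1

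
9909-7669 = 2240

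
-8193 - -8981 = 788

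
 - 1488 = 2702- 4190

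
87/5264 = 87/5264 = 0.02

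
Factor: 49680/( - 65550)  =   - 72/95 = -2^3*3^2 * 5^( - 1) * 19^( - 1)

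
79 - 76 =3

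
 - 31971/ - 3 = 10657  +  0/1 = 10657.00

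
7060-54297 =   -  47237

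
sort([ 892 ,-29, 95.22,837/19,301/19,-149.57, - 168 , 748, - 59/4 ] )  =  [ - 168,-149.57,-29,-59/4,301/19,837/19,95.22,748,892]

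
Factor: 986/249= 2^1*3^( - 1)*17^1*29^1 *83^ ( - 1)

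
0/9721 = 0 = 0.00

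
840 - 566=274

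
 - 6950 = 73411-80361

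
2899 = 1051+1848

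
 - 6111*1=- 6111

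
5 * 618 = 3090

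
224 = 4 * 56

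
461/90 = 5 + 11/90 = 5.12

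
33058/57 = 579 + 55/57 = 579.96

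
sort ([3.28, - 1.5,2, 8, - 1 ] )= [- 1.5, - 1,  2,3.28,8]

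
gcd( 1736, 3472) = 1736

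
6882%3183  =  516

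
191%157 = 34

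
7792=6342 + 1450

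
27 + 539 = 566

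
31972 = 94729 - 62757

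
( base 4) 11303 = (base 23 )G3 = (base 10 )371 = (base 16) 173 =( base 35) AL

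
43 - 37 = 6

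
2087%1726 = 361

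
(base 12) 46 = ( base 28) 1q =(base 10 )54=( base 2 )110110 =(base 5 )204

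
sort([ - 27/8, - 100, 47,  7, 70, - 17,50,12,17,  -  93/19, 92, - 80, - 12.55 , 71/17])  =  [ - 100, - 80, - 17, - 12.55, - 93/19,-27/8, 71/17, 7, 12, 17,47 , 50,70,92]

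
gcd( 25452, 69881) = 7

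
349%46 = 27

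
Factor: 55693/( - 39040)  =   - 913/640 = - 2^( - 7)*5^(- 1 )*11^1*83^1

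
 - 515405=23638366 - 24153771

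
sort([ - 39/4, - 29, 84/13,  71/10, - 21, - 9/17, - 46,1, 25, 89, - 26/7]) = [ - 46, - 29,-21, - 39/4, - 26/7,-9/17,1, 84/13, 71/10, 25 , 89]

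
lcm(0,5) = 0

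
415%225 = 190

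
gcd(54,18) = 18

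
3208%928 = 424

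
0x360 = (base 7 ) 2343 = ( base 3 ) 1012000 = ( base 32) R0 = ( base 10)864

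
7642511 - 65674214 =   -  58031703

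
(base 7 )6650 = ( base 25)3kc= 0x953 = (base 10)2387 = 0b100101010011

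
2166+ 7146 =9312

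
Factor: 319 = 11^1*29^1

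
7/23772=1/3396=0.00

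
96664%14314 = 10780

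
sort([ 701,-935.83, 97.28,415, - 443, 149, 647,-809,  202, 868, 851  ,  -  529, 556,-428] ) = [ - 935.83, - 809, - 529, - 443, - 428, 97.28,149, 202, 415, 556, 647, 701,851, 868 ]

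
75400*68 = 5127200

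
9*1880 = 16920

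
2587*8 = 20696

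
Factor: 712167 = 3^1*277^1*857^1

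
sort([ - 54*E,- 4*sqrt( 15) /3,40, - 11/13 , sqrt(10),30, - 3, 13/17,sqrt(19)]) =[ - 54*E, - 4*sqrt(15 )/3,-3, - 11/13,13/17,  sqrt( 10 ),sqrt(19), 30,40]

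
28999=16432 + 12567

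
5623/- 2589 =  - 5623/2589 = - 2.17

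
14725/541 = 14725/541= 27.22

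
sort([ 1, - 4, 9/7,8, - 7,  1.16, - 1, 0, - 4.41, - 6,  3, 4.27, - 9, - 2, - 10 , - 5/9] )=[- 10, - 9 , - 7, - 6, - 4.41, - 4, - 2, - 1,-5/9,0,1,1.16, 9/7,3,4.27, 8 ] 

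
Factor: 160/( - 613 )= - 2^5*5^1*613^ ( - 1)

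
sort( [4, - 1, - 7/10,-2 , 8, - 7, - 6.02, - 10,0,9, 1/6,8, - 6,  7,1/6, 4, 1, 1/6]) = [ - 10,-7,  -  6.02, - 6,- 2, - 1, - 7/10, 0,1/6,1/6, 1/6,  1 , 4,4, 7,8, 8,9 ] 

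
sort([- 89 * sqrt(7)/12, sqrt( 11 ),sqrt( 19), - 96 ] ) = [- 96, - 89*sqrt(7) /12,  sqrt( 11), sqrt ( 19 ) ] 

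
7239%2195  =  654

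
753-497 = 256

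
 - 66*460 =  - 30360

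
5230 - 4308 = 922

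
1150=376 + 774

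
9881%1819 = 786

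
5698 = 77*74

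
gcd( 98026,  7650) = 2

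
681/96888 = 227/32296= 0.01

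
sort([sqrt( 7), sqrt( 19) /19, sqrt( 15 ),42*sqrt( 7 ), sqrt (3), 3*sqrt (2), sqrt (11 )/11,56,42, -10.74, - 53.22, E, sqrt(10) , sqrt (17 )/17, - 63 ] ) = [ - 63,-53.22,  -  10.74,sqrt(19) /19, sqrt (17)/17, sqrt(11)/11,sqrt( 3),sqrt(7),E,sqrt (10),  sqrt(15), 3*sqrt( 2), 42 , 56,42*sqrt( 7)]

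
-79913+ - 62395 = - 142308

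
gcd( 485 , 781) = 1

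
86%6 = 2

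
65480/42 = 1559 + 1/21 =1559.05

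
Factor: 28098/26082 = 3^( - 2)*23^( - 1) *223^1 = 223/207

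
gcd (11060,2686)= 158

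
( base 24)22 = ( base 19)2c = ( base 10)50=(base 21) 28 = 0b110010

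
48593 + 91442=140035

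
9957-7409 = 2548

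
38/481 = 38/481 = 0.08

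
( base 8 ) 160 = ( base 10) 112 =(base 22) 52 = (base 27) 44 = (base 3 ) 11011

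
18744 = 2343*8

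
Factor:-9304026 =-2^1 * 3^1*47^1*32993^1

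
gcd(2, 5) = 1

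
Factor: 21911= 21911^1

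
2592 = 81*32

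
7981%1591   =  26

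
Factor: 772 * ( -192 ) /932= - 2^6*3^1*193^1*233^ ( - 1) = -  37056/233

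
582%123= 90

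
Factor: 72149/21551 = 7^1*11^1* 23^( - 1) = 77/23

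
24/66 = 4/11 = 0.36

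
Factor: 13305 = 3^1*5^1*887^1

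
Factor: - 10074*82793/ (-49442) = 417028341/24721 = 3^1*  23^1*59^(  -  1) * 73^1*419^( - 1)*82793^1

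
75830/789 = 75830/789 = 96.11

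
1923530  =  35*54958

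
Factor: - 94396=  - 2^2*23599^1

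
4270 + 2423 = 6693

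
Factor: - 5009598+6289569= 3^2*7^1*11^1*1847^1 = 1279971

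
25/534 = 25/534 = 0.05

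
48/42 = 1 + 1/7 = 1.14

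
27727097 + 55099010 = 82826107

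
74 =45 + 29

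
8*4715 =37720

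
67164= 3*22388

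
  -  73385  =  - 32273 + - 41112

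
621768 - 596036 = 25732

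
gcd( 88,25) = 1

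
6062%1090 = 612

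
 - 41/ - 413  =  41/413 = 0.10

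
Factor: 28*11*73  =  22484=2^2 * 7^1*11^1 * 73^1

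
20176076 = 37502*538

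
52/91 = 4/7 = 0.57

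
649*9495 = 6162255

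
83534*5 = 417670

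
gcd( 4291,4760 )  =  7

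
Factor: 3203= 3203^1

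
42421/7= 6060 + 1/7=6060.14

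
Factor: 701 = 701^1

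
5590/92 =2795/46=   60.76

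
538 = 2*269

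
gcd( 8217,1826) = 913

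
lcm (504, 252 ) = 504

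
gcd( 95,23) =1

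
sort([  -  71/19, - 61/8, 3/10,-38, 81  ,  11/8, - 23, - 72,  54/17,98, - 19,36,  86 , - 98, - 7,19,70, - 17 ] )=[-98, - 72,-38 , - 23 , - 19, - 17,-61/8 , - 7, - 71/19,3/10, 11/8, 54/17, 19,36,70, 81, 86,  98 ]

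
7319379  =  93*78703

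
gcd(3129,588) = 21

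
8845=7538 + 1307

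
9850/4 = 4925/2= 2462.50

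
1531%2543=1531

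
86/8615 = 86/8615 = 0.01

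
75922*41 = 3112802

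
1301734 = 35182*37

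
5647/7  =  5647/7 = 806.71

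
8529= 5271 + 3258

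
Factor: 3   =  3^1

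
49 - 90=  - 41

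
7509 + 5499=13008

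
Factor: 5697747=3^2*11^1*67^1*859^1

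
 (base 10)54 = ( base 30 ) 1O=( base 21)2c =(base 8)66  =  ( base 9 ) 60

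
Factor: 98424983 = 571^1*172373^1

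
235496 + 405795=641291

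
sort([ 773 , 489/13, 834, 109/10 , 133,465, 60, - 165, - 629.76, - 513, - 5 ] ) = [ - 629.76,  -  513,-165, - 5, 109/10,489/13 , 60, 133,465,773,834]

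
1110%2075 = 1110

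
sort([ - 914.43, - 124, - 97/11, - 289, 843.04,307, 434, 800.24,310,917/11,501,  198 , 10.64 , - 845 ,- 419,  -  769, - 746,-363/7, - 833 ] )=[ - 914.43,-845, - 833, - 769,-746, - 419,-289, - 124, - 363/7, - 97/11, 10.64, 917/11,198, 307, 310,434, 501,800.24 , 843.04 ]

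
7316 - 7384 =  - 68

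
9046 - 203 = 8843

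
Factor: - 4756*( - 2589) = 2^2*3^1 * 29^1*41^1*863^1 = 12313284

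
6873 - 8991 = - 2118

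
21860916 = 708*30877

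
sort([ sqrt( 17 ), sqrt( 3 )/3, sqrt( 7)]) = [ sqrt(3 )/3, sqrt(7),sqrt(17) ] 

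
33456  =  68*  492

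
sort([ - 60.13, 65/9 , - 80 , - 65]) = [-80 , - 65,- 60.13 , 65/9] 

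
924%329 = 266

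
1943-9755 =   -  7812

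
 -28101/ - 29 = 969/1 = 969.00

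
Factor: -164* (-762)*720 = 89976960 = 2^7*3^3*5^1*41^1*127^1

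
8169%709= 370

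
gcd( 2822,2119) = 1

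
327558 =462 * 709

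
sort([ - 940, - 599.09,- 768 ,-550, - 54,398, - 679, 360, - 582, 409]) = [ - 940, - 768, - 679, - 599.09,-582  , - 550,-54, 360,398,409] 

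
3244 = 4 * 811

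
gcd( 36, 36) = 36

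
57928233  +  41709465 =99637698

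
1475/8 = 184+3/8 =184.38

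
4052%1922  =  208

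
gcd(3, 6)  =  3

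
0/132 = 0 = 0.00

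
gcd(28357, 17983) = 7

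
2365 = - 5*( - 473 ) 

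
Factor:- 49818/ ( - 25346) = 57/29 =3^1*19^1*29^( - 1)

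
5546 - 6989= - 1443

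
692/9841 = 692/9841 = 0.07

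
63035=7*9005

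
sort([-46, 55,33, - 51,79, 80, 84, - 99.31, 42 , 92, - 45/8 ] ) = [-99.31, - 51, - 46, - 45/8,33, 42,55 , 79 , 80,84,92]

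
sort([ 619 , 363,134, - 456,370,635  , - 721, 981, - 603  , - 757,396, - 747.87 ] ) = [  -  757, - 747.87, - 721, - 603, - 456,134,363,370,396,619,635, 981]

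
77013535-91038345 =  - 14024810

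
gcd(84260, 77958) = 2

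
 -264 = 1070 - 1334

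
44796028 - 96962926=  - 52166898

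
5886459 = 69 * 85311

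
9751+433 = 10184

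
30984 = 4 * 7746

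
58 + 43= 101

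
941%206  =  117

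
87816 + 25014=112830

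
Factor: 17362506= 2^1*3^1*7^1*101^1*4093^1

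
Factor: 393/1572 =2^( - 2 ) = 1/4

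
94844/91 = 1042 + 22/91 = 1042.24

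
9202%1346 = 1126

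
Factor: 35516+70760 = 106276 = 2^2*163^2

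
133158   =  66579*2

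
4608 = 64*72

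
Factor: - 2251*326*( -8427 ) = 6183951702 = 2^1*3^1*53^2*163^1*2251^1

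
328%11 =9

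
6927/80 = 86 + 47/80 = 86.59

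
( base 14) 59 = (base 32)2F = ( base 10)79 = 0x4F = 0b1001111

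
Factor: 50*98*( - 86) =  -  421400 = - 2^3*5^2*7^2*43^1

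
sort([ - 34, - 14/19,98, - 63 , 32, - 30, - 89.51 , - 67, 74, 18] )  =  [ - 89.51, - 67 ,-63, - 34, - 30, - 14/19, 18, 32,74,98 ]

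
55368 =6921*8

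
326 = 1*326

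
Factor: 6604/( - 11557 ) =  - 2^2*7^( - 1 )  =  - 4/7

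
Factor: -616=-2^3*7^1 *11^1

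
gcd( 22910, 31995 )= 395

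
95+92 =187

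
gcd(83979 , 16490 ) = 1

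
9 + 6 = 15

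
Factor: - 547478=-2^1*273739^1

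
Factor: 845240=2^3*5^1*11^1*17^1*113^1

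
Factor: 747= 3^2  *83^1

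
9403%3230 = 2943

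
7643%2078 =1409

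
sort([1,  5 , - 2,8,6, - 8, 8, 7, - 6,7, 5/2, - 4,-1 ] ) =[ - 8, - 6, - 4, - 2, - 1, 1,5/2, 5,6,7,7,  8, 8]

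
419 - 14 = 405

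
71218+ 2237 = 73455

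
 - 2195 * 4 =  - 8780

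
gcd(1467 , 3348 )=9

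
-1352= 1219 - 2571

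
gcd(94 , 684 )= 2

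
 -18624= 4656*( - 4) 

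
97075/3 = 97075/3 = 32358.33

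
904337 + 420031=1324368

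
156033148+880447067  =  1036480215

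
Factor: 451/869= 41^1*79^( - 1 ) = 41/79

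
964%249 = 217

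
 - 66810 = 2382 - 69192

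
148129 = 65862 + 82267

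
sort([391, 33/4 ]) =[33/4,391]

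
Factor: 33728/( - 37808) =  - 2^2*31^1*139^( - 1) = - 124/139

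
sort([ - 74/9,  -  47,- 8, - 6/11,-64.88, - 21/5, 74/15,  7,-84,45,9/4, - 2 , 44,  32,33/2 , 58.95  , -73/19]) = [-84, - 64.88, - 47, - 74/9, - 8, - 21/5,-73/19, - 2 ,-6/11, 9/4 , 74/15, 7,33/2, 32,44,45, 58.95 ] 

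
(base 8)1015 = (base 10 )525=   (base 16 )20d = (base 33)FU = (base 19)18C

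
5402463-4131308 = 1271155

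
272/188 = 1 + 21/47 = 1.45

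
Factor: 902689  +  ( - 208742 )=359^1*1933^1 = 693947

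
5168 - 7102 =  - 1934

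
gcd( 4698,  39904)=58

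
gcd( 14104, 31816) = 328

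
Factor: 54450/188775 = 242/839= 2^1* 11^2 * 839^(-1)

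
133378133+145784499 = 279162632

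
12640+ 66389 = 79029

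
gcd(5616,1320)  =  24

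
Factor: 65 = 5^1 * 13^1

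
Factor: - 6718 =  - 2^1*3359^1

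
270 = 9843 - 9573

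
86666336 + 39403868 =126070204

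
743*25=18575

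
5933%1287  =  785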